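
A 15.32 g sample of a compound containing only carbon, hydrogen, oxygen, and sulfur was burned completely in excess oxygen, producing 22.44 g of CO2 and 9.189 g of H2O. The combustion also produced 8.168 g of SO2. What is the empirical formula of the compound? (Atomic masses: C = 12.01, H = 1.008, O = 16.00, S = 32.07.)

C4H8O2S

mol C = 22.44 / 44.01 = 0.5099; mass C = 0.5099 × 12.01 = 6.124 g
mol H = 2 × (9.189 / 18.02) = 1.020; mass H = 1.020 × 1.008 = 1.028 g
mol S = 8.168 / 64.07 = 0.1275; mass S = 4.088 g
mass O = 15.32 − (11.24) = 4.080 g → mol O = 0.2550
Divide by the smallest (0.1275 mol S): C 4.000, H 8.000, O 2.000, S 1.000
≈ 4:8:2:1 → C4H8O2S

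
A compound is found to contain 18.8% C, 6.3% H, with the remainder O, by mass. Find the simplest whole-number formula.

CH4O3

Assume 100 g: 18.8 g C, 6.3 g H, 74.9 g O.
C: 18.8 g ÷ 12.01 g/mol = 1.565 mol
H: 6.3 g ÷ 1.008 g/mol = 6.25 mol
O: 74.9 g ÷ 16.00 g/mol = 4.681 mol
Smallest is C at 1.565 mol; normalising gives C 1.000, H 3.993, O 2.991
≈ 1:4:3 → CH4O3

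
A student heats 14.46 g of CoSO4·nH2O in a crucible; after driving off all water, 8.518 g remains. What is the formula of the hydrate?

Mass of water lost = 14.46 − 8.518 = 5.942 g → 5.942 / 18.02 = 0.3297 mol H2O
Molar mass of CoSO4 = 155.00 g/mol → mol CoSO4 = 8.518 / 155.00 = 0.05495
n = 0.3297 / 0.05495 = 6.00 ≈ 6 → CoSO4·6H2O

CoSO4·6H2O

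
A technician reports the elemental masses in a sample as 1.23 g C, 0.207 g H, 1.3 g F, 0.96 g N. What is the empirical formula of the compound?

C3H6F2N2

Moles — C: 1.23 / 12.01 = 0.1024 mol; H: 0.207 / 1.008 = 0.2054 mol; F: 1.3 / 19.00 = 0.06842 mol; N: 0.96 / 14.01 = 0.06852 mol
Smallest is F at 0.06842 mol; normalising gives C 1.497, H 3.001, F 1.000, N 1.001
Scaling by 2: C 2.99, H 6.00, F 2.00, N 2.00 → C3H6F2N2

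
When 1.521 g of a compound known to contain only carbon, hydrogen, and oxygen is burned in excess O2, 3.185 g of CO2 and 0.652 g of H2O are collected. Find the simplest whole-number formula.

C2H2O

mol C = 3.185 / 44.01 = 0.07237; mass C = 0.07237 × 12.01 = 0.8692 g
mol H = 2 × (0.652 / 18.02) = 0.07236; mass H = 0.07236 × 1.008 = 0.07294 g
mass O = 1.521 − (0.9421) = 0.5789 g → mol O = 0.03618
Ratios (÷ 0.03618): C 2.000, H 2.000, O 1.000
Ratio ≈ 2:2:1, so the empirical formula is C2H2O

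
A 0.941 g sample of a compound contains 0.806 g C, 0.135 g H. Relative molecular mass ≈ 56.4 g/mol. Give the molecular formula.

n(C) = 0.806/12.01 = 0.06711, n(H) = 0.135/1.008 = 0.1339
Ratios (÷ 0.06711): C 1.000, H 1.996
Ratio ≈ 1:2, so the empirical formula is CH2
Empirical-formula mass = 14.03 g/mol
n = 56.4 / 14.03 = 4.02 ≈ 4
Molecular formula = (CH2)×4 = C4H8

C4H8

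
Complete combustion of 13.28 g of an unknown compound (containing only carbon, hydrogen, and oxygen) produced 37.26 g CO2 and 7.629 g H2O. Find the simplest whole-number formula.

mol C = 37.26 / 44.01 = 0.8466; mass C = 0.8466 × 12.01 = 10.17 g
mol H = 2 × (7.629 / 18.02) = 0.8467; mass H = 0.8467 × 1.008 = 0.8535 g
mass O = 13.28 − (11.02) = 2.259 g → mol O = 0.1412
Divide by the smallest (0.1412 mol O): C 5.998, H 5.998, O 1.000
→ C6H6O

C6H6O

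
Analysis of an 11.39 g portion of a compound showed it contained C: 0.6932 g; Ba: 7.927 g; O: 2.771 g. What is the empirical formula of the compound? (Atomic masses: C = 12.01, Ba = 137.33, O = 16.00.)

CBaO3

C: 0.6932 g ÷ 12.01 g/mol = 0.05772 mol
Ba: 7.927 g ÷ 137.33 g/mol = 0.05772 mol
O: 2.771 g ÷ 16.00 g/mol = 0.1732 mol
Ratios (÷ 0.05772): C 1.000, Ba 1.000, O 3.001
Ratio ≈ 1:1:3, so the empirical formula is CBaO3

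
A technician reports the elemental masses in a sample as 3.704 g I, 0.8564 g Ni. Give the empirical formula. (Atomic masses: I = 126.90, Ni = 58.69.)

I2Ni

I: 3.704 g ÷ 126.90 g/mol = 0.02919 mol
Ni: 0.8564 g ÷ 58.69 g/mol = 0.01459 mol
Smallest is Ni at 0.01459 mol; normalising gives I 2.000, Ni 1.000
→ I2Ni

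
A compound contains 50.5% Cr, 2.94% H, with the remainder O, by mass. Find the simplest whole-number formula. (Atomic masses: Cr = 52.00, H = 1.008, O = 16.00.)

Assume 100 g: 50.5 g Cr, 2.94 g H, 46.56 g O.
Cr: 50.5 g ÷ 52.00 g/mol = 0.9712 mol
H: 2.94 g ÷ 1.008 g/mol = 2.917 mol
O: 46.56 g ÷ 16.00 g/mol = 2.91 mol
Ratios (÷ 0.9712): Cr 1.000, H 3.003, O 2.996
≈ 1:3:3 → CrH3O3

CrH3O3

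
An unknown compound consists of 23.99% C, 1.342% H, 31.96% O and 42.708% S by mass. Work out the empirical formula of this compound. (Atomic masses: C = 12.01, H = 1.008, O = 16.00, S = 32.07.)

C3H2O3S2

Assume 100 g: 23.99 g C, 1.342 g H, 31.96 g O, 42.708 g S.
Moles — C: 23.99 / 12.01 = 1.998 mol; H: 1.342 / 1.008 = 1.331 mol; O: 31.96 / 16.00 = 1.998 mol; S: 42.708 / 32.07 = 1.332 mol
Ratios (÷ 1.331): C 1.500, H 1.000, O 1.500, S 1.000
×2: C 3.00, H 2.00, O 3.00, S 2.00 → C3H2O3S2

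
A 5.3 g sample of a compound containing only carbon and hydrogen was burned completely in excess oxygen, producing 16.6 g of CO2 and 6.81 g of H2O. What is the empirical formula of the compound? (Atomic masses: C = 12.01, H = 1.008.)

mol C = 16.6 / 44.01 = 0.3772; mass C = 0.3772 × 12.01 = 4.530 g
mol H = 2 × (6.81 / 18.02) = 0.7558; mass H = 0.7558 × 1.008 = 0.7619 g
Ratios (÷ 0.3772): C 1.000, H 2.004
Ratio ≈ 1:2, so the empirical formula is CH2

CH2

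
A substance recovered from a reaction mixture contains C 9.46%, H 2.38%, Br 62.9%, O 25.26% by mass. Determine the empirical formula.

Assume 100 g: 9.46 g C, 2.38 g H, 62.9 g Br, 25.26 g O.
n(C) = 9.46/12.01 = 0.7877, n(H) = 2.38/1.008 = 2.361, n(Br) = 62.9/79.90 = 0.7872, n(O) = 25.26/16.00 = 1.579
Smallest is Br at 0.7872 mol; normalising gives C 1.001, H 2.999, Br 1.000, O 2.005
Ratio ≈ 1:3:1:2, so the empirical formula is CH3BrO2

CH3BrO2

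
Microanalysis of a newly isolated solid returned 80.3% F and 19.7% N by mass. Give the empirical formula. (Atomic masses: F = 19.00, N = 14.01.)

F3N

Assume 100 g: 80.3 g F, 19.7 g N.
F: 80.3 g ÷ 19.00 g/mol = 4.226 mol
N: 19.7 g ÷ 14.01 g/mol = 1.406 mol
Ratios (÷ 1.406): F 3.006, N 1.000
Ratio ≈ 3:1, so the empirical formula is F3N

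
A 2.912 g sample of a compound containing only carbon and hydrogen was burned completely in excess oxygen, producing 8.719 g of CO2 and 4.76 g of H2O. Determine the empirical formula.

mol C = 8.719 / 44.01 = 0.1981; mass C = 0.1981 × 12.01 = 2.379 g
mol H = 2 × (4.76 / 18.02) = 0.5283; mass H = 0.5283 × 1.008 = 0.5325 g
Smallest is C at 0.1981 mol; normalising gives C 1.000, H 2.667
Scaling by 3: C 3.00, H 8.00 → C3H8

C3H8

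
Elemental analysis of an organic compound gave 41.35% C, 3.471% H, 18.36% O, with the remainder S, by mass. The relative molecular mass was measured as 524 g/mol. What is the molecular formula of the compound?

C18H18O6S6

Assume 100 g: 41.35 g C, 3.471 g H, 18.36 g O, 36.819 g S.
Moles — C: 41.35 / 12.01 = 3.443 mol; H: 3.471 / 1.008 = 3.443 mol; O: 18.36 / 16.00 = 1.147 mol; S: 36.819 / 32.07 = 1.148 mol
Ratios (÷ 1.147): C 3.000, H 3.001, O 1.000, S 1.001
Ratio ≈ 3:3:1:1, so the empirical formula is C3H3OS
Empirical-formula mass = 87.12 g/mol
n = 524 / 87.12 = 6.01 ≈ 6
Molecular formula = (C3H3OS)×6 = C18H18O6S6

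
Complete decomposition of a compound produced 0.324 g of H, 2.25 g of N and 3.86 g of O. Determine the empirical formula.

H: 0.324 g ÷ 1.008 g/mol = 0.3214 mol
N: 2.25 g ÷ 14.01 g/mol = 0.1606 mol
O: 3.86 g ÷ 16.00 g/mol = 0.2412 mol
Smallest is N at 0.1606 mol; normalising gives H 2.001, N 1.000, O 1.502
×2: H 4.00, N 2.00, O 3.00 → H4N2O3

H4N2O3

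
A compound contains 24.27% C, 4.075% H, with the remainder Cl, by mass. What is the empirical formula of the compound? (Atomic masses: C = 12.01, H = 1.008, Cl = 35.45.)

CH2Cl

Assume 100 g: 24.27 g C, 4.075 g H, 71.655 g Cl.
C: 24.27 g ÷ 12.01 g/mol = 2.021 mol
H: 4.075 g ÷ 1.008 g/mol = 4.043 mol
Cl: 71.655 g ÷ 35.45 g/mol = 2.021 mol
Divide by the smallest (2.021 mol C): C 1.000, H 2.001, Cl 1.000
Ratio ≈ 1:2:1, so the empirical formula is CH2Cl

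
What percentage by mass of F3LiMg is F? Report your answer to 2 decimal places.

64.59%

Molar mass = 3(19.00) + 1(6.94) + 1(24.31) = 88.250 g/mol
Mass of F per mole = 3 × 19.00 = 57.000 g
% F = 57.000 / 88.250 × 100 = 64.59%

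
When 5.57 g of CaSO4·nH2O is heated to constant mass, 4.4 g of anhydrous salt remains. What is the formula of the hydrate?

CaSO4·2H2O

Mass of water lost = 5.57 − 4.4 = 1.17 g → 1.17 / 18.02 = 0.06493 mol H2O
Molar mass of CaSO4 = 136.15 g/mol → mol CaSO4 = 4.4 / 136.15 = 0.03232
n = 0.06493 / 0.03232 = 2.01 ≈ 2 → CaSO4·2H2O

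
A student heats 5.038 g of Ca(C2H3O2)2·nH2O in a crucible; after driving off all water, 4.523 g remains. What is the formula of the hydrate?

Ca(C2H3O2)2·H2O

Mass of water lost = 5.038 − 4.523 = 0.515 g → 0.515 / 18.02 = 0.02858 mol H2O
Molar mass of Ca(C2H3O2)2 = 158.17 g/mol → mol Ca(C2H3O2)2 = 4.523 / 158.17 = 0.0286
n = 0.02858 / 0.0286 = 1.00 ≈ 1 → Ca(C2H3O2)2·H2O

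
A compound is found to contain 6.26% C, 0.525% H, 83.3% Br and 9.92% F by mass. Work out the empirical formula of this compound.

CHBr2F

Assume 100 g: 6.26 g C, 0.525 g H, 83.3 g Br, 9.92 g F.
C: 6.26 g ÷ 12.01 g/mol = 0.5212 mol
H: 0.525 g ÷ 1.008 g/mol = 0.5208 mol
Br: 83.3 g ÷ 79.90 g/mol = 1.043 mol
F: 9.92 g ÷ 19.00 g/mol = 0.5221 mol
Smallest is H at 0.5208 mol; normalising gives C 1.001, H 1.000, Br 2.002, F 1.002
Ratio ≈ 1:1:2:1, so the empirical formula is CHBr2F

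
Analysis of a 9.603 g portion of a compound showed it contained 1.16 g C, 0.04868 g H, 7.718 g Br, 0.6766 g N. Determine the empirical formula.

C2HBr2N

n(C) = 1.16/12.01 = 0.09659, n(H) = 0.04868/1.008 = 0.04829, n(Br) = 7.718/79.90 = 0.0966, n(N) = 0.6766/14.01 = 0.04829
Ratios (÷ 0.04829): C 2.000, H 1.000, Br 2.000, N 1.000
Ratio ≈ 2:1:2:1, so the empirical formula is C2HBr2N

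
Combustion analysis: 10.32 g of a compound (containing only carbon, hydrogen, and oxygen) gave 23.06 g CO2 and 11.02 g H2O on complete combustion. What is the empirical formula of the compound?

mol C = 23.06 / 44.01 = 0.5240; mass C = 0.5240 × 12.01 = 6.293 g
mol H = 2 × (11.02 / 18.02) = 1.223; mass H = 1.223 × 1.008 = 1.233 g
mass O = 10.32 − (7.526) = 2.794 g → mol O = 0.1746
Ratios (÷ 0.1746): C 3.000, H 7.003, O 1.000
≈ 3:7:1 → C3H7O

C3H7O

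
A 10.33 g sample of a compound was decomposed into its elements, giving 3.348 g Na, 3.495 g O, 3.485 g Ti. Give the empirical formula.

Moles — Na: 3.348 / 22.99 = 0.1456 mol; O: 3.495 / 16.00 = 0.2184 mol; Ti: 3.485 / 47.87 = 0.0728 mol
Ratios (÷ 0.0728): Na 2.000, O 3.000, Ti 1.000
≈ 2:3:1 → Na2O3Ti

Na2O3Ti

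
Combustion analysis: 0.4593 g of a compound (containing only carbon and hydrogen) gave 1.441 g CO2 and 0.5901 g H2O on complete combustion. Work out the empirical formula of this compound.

CH2

mol C = 1.441 / 44.01 = 0.03274; mass C = 0.03274 × 12.01 = 0.3932 g
mol H = 2 × (0.5901 / 18.02) = 0.06549; mass H = 0.06549 × 1.008 = 0.06602 g
Ratios (÷ 0.03274): C 1.000, H 2.000
≈ 1:2 → CH2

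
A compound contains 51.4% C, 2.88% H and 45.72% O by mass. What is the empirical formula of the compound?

C3H2O2

Assume 100 g: 51.4 g C, 2.88 g H, 45.72 g O.
n(C) = 51.4/12.01 = 4.28, n(H) = 2.88/1.008 = 2.857, n(O) = 45.72/16.00 = 2.857
Divide by the smallest (2.857 mol H): C 1.498, H 1.000, O 1.000
×2: C 3.00, H 2.00, O 2.00 → C3H2O2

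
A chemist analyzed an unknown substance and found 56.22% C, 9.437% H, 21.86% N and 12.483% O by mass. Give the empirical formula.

Assume 100 g: 56.22 g C, 9.437 g H, 21.86 g N, 12.483 g O.
n(C) = 56.22/12.01 = 4.681, n(H) = 9.437/1.008 = 9.362, n(N) = 21.86/14.01 = 1.56, n(O) = 12.483/16.00 = 0.7802
Ratios (÷ 0.7802): C 6.000, H 12.000, N 2.000, O 1.000
→ C6H12N2O

C6H12N2O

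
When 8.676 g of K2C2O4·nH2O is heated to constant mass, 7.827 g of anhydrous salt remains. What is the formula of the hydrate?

K2C2O4·H2O

Mass of water lost = 8.676 − 7.827 = 0.849 g → 0.849 / 18.02 = 0.04711 mol H2O
Molar mass of K2C2O4 = 166.22 g/mol → mol K2C2O4 = 7.827 / 166.22 = 0.04709
n = 0.04711 / 0.04709 = 1.00 ≈ 1 → K2C2O4·H2O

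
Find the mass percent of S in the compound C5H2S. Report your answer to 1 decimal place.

34.1%

Molar mass = 5(12.01) + 2(1.008) + 1(32.07) = 94.136 g/mol
Mass of S per mole = 1 × 32.07 = 32.070 g
% S = 32.070 / 94.136 × 100 = 34.1%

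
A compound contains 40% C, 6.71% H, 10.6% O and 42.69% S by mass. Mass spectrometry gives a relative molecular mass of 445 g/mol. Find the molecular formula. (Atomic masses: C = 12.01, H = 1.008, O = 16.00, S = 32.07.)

Assume 100 g: 40 g C, 6.71 g H, 10.6 g O, 42.69 g S.
C: 40 g ÷ 12.01 g/mol = 3.331 mol
H: 6.71 g ÷ 1.008 g/mol = 6.657 mol
O: 10.6 g ÷ 16.00 g/mol = 0.6625 mol
S: 42.69 g ÷ 32.07 g/mol = 1.331 mol
Ratios (÷ 0.6625): C 5.027, H 10.048, O 1.000, S 2.009
→ C5H10OS2
Empirical-formula mass = 150.27 g/mol
n = 445 / 150.27 = 2.96 ≈ 3
Molecular formula = (C5H10OS2)×3 = C15H30O3S6

C15H30O3S6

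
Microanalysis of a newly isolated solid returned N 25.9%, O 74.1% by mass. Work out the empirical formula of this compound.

N2O5

Assume 100 g: 25.9 g N, 74.1 g O.
N: 25.9 g ÷ 14.01 g/mol = 1.849 mol
O: 74.1 g ÷ 16.00 g/mol = 4.631 mol
Divide by the smallest (1.849 mol N): N 1.000, O 2.505
×2: N 2.00, O 5.01 → N2O5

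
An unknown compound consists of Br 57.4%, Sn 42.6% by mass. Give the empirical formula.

Assume 100 g: 57.4 g Br, 42.6 g Sn.
n(Br) = 57.4/79.90 = 0.7184, n(Sn) = 42.6/118.71 = 0.3589
Smallest is Sn at 0.3589 mol; normalising gives Br 2.002, Sn 1.000
→ Br2Sn

Br2Sn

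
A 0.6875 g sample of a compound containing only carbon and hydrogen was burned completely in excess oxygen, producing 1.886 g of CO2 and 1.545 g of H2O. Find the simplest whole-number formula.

CH4

mol C = 1.886 / 44.01 = 0.04285; mass C = 0.04285 × 12.01 = 0.5147 g
mol H = 2 × (1.545 / 18.02) = 0.1715; mass H = 0.1715 × 1.008 = 0.1728 g
Divide by the smallest (0.04285 mol C): C 1.000, H 4.001
→ CH4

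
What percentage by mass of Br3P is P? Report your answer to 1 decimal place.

Molar mass = 3(79.90) + 1(30.97) = 270.670 g/mol
Mass of P per mole = 1 × 30.97 = 30.970 g
% P = 30.970 / 270.670 × 100 = 11.4%

11.4%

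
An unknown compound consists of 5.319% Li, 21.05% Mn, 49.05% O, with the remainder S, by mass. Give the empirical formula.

Li2MnO8S2

Assume 100 g: 5.319 g Li, 21.05 g Mn, 49.05 g O, 24.581 g S.
n(Li) = 5.319/6.94 = 0.7664, n(Mn) = 21.05/54.94 = 0.3831, n(O) = 49.05/16.00 = 3.066, n(S) = 24.581/32.07 = 0.7665
Smallest is Mn at 0.3831 mol; normalising gives Li 2.000, Mn 1.000, O 8.001, S 2.000
≈ 2:1:8:2 → Li2MnO8S2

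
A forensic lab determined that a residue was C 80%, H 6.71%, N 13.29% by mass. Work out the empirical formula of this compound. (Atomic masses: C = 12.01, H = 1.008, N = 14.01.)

C7H7N

Assume 100 g: 80 g C, 6.71 g H, 13.29 g N.
C: 80 g ÷ 12.01 g/mol = 6.661 mol
H: 6.71 g ÷ 1.008 g/mol = 6.657 mol
N: 13.29 g ÷ 14.01 g/mol = 0.9486 mol
Smallest is N at 0.9486 mol; normalising gives C 7.022, H 7.017, N 1.000
→ C7H7N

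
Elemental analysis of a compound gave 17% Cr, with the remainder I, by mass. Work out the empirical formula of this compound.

Assume 100 g: 17 g Cr, 83 g I.
n(Cr) = 17/52.00 = 0.3269, n(I) = 83/126.90 = 0.6541
Smallest is Cr at 0.3269 mol; normalising gives Cr 1.000, I 2.001
→ CrI2

CrI2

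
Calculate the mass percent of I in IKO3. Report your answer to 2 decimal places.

Molar mass = 1(126.90) + 1(39.10) + 3(16.00) = 214.000 g/mol
Mass of I per mole = 1 × 126.90 = 126.900 g
% I = 126.900 / 214.000 × 100 = 59.30%

59.30%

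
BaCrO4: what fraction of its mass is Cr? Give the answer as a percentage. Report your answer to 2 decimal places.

20.53%

Molar mass = 1(137.33) + 1(52.00) + 4(16.00) = 253.330 g/mol
Mass of Cr per mole = 1 × 52.00 = 52.000 g
% Cr = 52.000 / 253.330 × 100 = 20.53%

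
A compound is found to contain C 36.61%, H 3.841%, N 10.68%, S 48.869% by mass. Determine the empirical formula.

Assume 100 g: 36.61 g C, 3.841 g H, 10.68 g N, 48.869 g S.
Moles — C: 36.61 / 12.01 = 3.048 mol; H: 3.841 / 1.008 = 3.811 mol; N: 10.68 / 14.01 = 0.7623 mol; S: 48.869 / 32.07 = 1.524 mol
Ratios (÷ 0.7623): C 3.999, H 4.999, N 1.000, S 1.999
→ C4H5NS2

C4H5NS2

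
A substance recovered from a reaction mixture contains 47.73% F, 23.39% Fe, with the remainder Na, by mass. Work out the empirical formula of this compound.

Assume 100 g: 47.73 g F, 23.39 g Fe, 28.88 g Na.
n(F) = 47.73/19.00 = 2.512, n(Fe) = 23.39/55.85 = 0.4188, n(Na) = 28.88/22.99 = 1.256
Divide by the smallest (0.4188 mol Fe): F 5.998, Fe 1.000, Na 3.000
→ F6FeNa3

F6FeNa3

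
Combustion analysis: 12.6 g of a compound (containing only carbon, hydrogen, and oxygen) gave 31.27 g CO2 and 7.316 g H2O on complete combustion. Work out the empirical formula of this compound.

mol C = 31.27 / 44.01 = 0.7105; mass C = 0.7105 × 12.01 = 8.533 g
mol H = 2 × (7.316 / 18.02) = 0.8120; mass H = 0.8120 × 1.008 = 0.8185 g
mass O = 12.6 − (9.352) = 3.248 g → mol O = 0.2030
Smallest is O at 0.203 mol; normalising gives C 3.500, H 4.000, O 1.000
×2: C 7.00, H 8.00, O 2.00 → C7H8O2

C7H8O2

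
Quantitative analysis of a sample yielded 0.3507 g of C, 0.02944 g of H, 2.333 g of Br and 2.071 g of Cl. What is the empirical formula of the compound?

Moles — C: 0.3507 / 12.01 = 0.0292 mol; H: 0.02944 / 1.008 = 0.02921 mol; Br: 2.333 / 79.90 = 0.0292 mol; Cl: 2.071 / 35.45 = 0.05842 mol
Ratios (÷ 0.0292): C 1.000, H 1.000, Br 1.000, Cl 2.001
→ CHBrCl2

CHBrCl2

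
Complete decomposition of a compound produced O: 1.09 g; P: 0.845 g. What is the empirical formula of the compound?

O5P2

O: 1.09 g ÷ 16.00 g/mol = 0.06813 mol
P: 0.845 g ÷ 30.97 g/mol = 0.02728 mol
Smallest is P at 0.02728 mol; normalising gives O 2.497, P 1.000
×2: O 4.99, P 2.00 → O5P2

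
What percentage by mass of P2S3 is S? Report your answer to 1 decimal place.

60.8%

Molar mass = 2(30.97) + 3(32.07) = 158.150 g/mol
Mass of S per mole = 3 × 32.07 = 96.210 g
% S = 96.210 / 158.150 × 100 = 60.8%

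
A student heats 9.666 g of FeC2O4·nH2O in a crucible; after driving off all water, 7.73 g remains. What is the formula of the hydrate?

Mass of water lost = 9.666 − 7.73 = 1.936 g → 1.936 / 18.02 = 0.1074 mol H2O
Molar mass of FeC2O4 = 143.87 g/mol → mol FeC2O4 = 7.73 / 143.87 = 0.05373
n = 0.1074 / 0.05373 = 2.00 ≈ 2 → FeC2O4·2H2O

FeC2O4·2H2O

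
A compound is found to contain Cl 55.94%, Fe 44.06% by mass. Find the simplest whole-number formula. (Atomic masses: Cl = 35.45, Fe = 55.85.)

Cl2Fe

Assume 100 g: 55.94 g Cl, 44.06 g Fe.
n(Cl) = 55.94/35.45 = 1.578, n(Fe) = 44.06/55.85 = 0.7889
Divide by the smallest (0.7889 mol Fe): Cl 2.000, Fe 1.000
Ratio ≈ 2:1, so the empirical formula is Cl2Fe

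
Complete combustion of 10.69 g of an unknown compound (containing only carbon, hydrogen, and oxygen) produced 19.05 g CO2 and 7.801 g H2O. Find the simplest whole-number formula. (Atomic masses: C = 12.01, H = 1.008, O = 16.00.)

mol C = 19.05 / 44.01 = 0.4329; mass C = 0.4329 × 12.01 = 5.199 g
mol H = 2 × (7.801 / 18.02) = 0.8658; mass H = 0.8658 × 1.008 = 0.8727 g
mass O = 10.69 − (6.071) = 4.619 g → mol O = 0.2887
Smallest is O at 0.2887 mol; normalising gives C 1.500, H 2.999, O 1.000
Multiply by 2: C 3.00, H 6.00, O 2.00 → C3H6O2

C3H6O2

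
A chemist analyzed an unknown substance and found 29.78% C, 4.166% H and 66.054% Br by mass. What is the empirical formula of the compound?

C3H5Br

Assume 100 g: 29.78 g C, 4.166 g H, 66.054 g Br.
Moles — C: 29.78 / 12.01 = 2.48 mol; H: 4.166 / 1.008 = 4.133 mol; Br: 66.054 / 79.90 = 0.8267 mol
Ratios (÷ 0.8267): C 2.999, H 4.999, Br 1.000
≈ 3:5:1 → C3H5Br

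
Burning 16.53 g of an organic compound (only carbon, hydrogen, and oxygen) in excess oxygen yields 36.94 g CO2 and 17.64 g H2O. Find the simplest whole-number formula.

mol C = 36.94 / 44.01 = 0.8394; mass C = 0.8394 × 12.01 = 10.08 g
mol H = 2 × (17.64 / 18.02) = 1.958; mass H = 1.958 × 1.008 = 1.973 g
mass O = 16.53 − (12.05) = 4.476 g → mol O = 0.2797
Ratios (÷ 0.2797): C 3.000, H 6.999, O 1.000
≈ 3:7:1 → C3H7O

C3H7O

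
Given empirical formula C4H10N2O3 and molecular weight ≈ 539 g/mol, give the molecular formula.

C16H40N8O12

Empirical-formula mass = 134.14 g/mol
n = 539 / 134.14 = 4.02 ≈ 4
Molecular formula = (C4H10N2O3)4 = C16H40N8O12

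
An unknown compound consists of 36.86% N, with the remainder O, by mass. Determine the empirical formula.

N2O3

Assume 100 g: 36.86 g N, 63.14 g O.
N: 36.86 g ÷ 14.01 g/mol = 2.631 mol
O: 63.14 g ÷ 16.00 g/mol = 3.946 mol
Ratios (÷ 2.631): N 1.000, O 1.500
Scaling by 2: N 2.00, O 3.00 → N2O3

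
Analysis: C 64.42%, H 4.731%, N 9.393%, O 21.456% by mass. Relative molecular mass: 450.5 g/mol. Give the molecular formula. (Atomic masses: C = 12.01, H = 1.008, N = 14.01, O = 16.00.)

C24H21N3O6

Assume 100 g: 64.42 g C, 4.731 g H, 9.393 g N, 21.456 g O.
Moles — C: 64.42 / 12.01 = 5.364 mol; H: 4.731 / 1.008 = 4.693 mol; N: 9.393 / 14.01 = 0.6704 mol; O: 21.456 / 16.00 = 1.341 mol
Divide by the smallest (0.6704 mol N): C 8.000, H 7.000, N 1.000, O 2.000
→ C8H7NO2
Empirical-formula mass = 149.15 g/mol
n = 450.5 / 149.15 = 3.02 ≈ 3
Molecular formula = (C8H7NO2)×3 = C24H21N3O6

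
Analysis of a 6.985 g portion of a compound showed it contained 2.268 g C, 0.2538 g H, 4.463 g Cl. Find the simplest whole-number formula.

C3H4Cl2

C: 2.268 g ÷ 12.01 g/mol = 0.1888 mol
H: 0.2538 g ÷ 1.008 g/mol = 0.2518 mol
Cl: 4.463 g ÷ 35.45 g/mol = 0.1259 mol
Divide by the smallest (0.1259 mol Cl): C 1.500, H 2.000, Cl 1.000
Multiply by 2: C 3.00, H 4.00, Cl 2.00 → C3H4Cl2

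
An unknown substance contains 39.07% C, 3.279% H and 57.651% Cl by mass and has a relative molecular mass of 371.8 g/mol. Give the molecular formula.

Assume 100 g: 39.07 g C, 3.279 g H, 57.651 g Cl.
C: 39.07 g ÷ 12.01 g/mol = 3.253 mol
H: 3.279 g ÷ 1.008 g/mol = 3.253 mol
Cl: 57.651 g ÷ 35.45 g/mol = 1.626 mol
Divide by the smallest (1.626 mol Cl): C 2.000, H 2.000, Cl 1.000
Ratio ≈ 2:2:1, so the empirical formula is C2H2Cl
Empirical-formula mass = 61.49 g/mol
n = 371.8 / 61.49 = 6.05 ≈ 6
Molecular formula = (C2H2Cl)×6 = C12H12Cl6

C12H12Cl6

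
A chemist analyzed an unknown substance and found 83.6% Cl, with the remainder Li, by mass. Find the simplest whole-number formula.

Assume 100 g: 83.6 g Cl, 16.4 g Li.
Moles — Cl: 83.6 / 35.45 = 2.358 mol; Li: 16.4 / 6.94 = 2.363 mol
Divide by the smallest (2.358 mol Cl): Cl 1.000, Li 1.002
Ratio ≈ 1:1, so the empirical formula is ClLi

ClLi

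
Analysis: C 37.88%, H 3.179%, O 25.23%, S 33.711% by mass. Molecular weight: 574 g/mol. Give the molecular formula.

C18H18O9S6

Assume 100 g: 37.88 g C, 3.179 g H, 25.23 g O, 33.711 g S.
C: 37.88 g ÷ 12.01 g/mol = 3.154 mol
H: 3.179 g ÷ 1.008 g/mol = 3.154 mol
O: 25.23 g ÷ 16.00 g/mol = 1.577 mol
S: 33.711 g ÷ 32.07 g/mol = 1.051 mol
Smallest is S at 1.051 mol; normalising gives C 3.001, H 3.000, O 1.500, S 1.000
Scaling by 2: C 6.00, H 6.00, O 3.00, S 2.00 → C6H6O3S2
Empirical-formula mass = 190.25 g/mol
n = 574 / 190.25 = 3.02 ≈ 3
Molecular formula = (C6H6O3S2)×3 = C18H18O9S6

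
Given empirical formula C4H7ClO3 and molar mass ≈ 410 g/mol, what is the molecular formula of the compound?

C12H21Cl3O9

Empirical-formula mass = 138.55 g/mol
n = 410 / 138.55 = 2.96 ≈ 3
Molecular formula = (C4H7ClO3)3 = C12H21Cl3O9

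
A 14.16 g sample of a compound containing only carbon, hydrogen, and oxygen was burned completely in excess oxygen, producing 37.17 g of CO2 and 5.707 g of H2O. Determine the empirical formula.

mol C = 37.17 / 44.01 = 0.8446; mass C = 0.8446 × 12.01 = 10.14 g
mol H = 2 × (5.707 / 18.02) = 0.6334; mass H = 0.6334 × 1.008 = 0.6385 g
mass O = 14.16 − (10.78) = 3.378 g → mol O = 0.2111
Smallest is O at 0.2111 mol; normalising gives C 4.000, H 3.000, O 1.000
→ C4H3O

C4H3O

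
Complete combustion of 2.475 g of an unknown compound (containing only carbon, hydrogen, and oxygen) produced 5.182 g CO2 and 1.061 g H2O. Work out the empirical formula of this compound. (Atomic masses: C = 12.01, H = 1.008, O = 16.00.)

mol C = 5.182 / 44.01 = 0.1177; mass C = 0.1177 × 12.01 = 1.414 g
mol H = 2 × (1.061 / 18.02) = 0.1178; mass H = 0.1178 × 1.008 = 0.1187 g
mass O = 2.475 − (1.533) = 0.9422 g → mol O = 0.05889
Divide by the smallest (0.05889 mol O): C 2.000, H 2.000, O 1.000
≈ 2:2:1 → C2H2O

C2H2O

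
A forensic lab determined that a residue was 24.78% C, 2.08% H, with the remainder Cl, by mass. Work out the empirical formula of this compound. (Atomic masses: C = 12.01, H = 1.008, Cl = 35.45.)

CHCl

Assume 100 g: 24.78 g C, 2.08 g H, 73.14 g Cl.
Moles — C: 24.78 / 12.01 = 2.063 mol; H: 2.08 / 1.008 = 2.063 mol; Cl: 73.14 / 35.45 = 2.063 mol
Smallest is Cl at 2.063 mol; normalising gives C 1.000, H 1.000, Cl 1.000
→ CHCl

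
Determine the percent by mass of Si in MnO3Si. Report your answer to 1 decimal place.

21.4%

Molar mass = 1(54.94) + 3(16.00) + 1(28.09) = 131.030 g/mol
Mass of Si per mole = 1 × 28.09 = 28.090 g
% Si = 28.090 / 131.030 × 100 = 21.4%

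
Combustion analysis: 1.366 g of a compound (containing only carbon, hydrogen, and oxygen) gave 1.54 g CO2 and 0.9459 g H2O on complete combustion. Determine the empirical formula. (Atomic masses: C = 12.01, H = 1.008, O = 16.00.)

C2H6O3

mol C = 1.54 / 44.01 = 0.03499; mass C = 0.03499 × 12.01 = 0.4203 g
mol H = 2 × (0.9459 / 18.02) = 0.1050; mass H = 0.1050 × 1.008 = 0.1058 g
mass O = 1.366 − (0.5261) = 0.8399 g → mol O = 0.05250
Smallest is C at 0.03499 mol; normalising gives C 1.000, H 3.000, O 1.500
×2: C 2.00, H 6.00, O 3.00 → C2H6O3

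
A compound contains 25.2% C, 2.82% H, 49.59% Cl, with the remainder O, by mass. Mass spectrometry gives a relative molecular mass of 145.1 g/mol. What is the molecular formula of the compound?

Assume 100 g: 25.2 g C, 2.82 g H, 49.59 g Cl, 22.39 g O.
n(C) = 25.2/12.01 = 2.098, n(H) = 2.82/1.008 = 2.798, n(Cl) = 49.59/35.45 = 1.399, n(O) = 22.39/16.00 = 1.399
Smallest is Cl at 1.399 mol; normalising gives C 1.500, H 2.000, Cl 1.000, O 1.000
Multiply by 2: C 3.00, H 4.00, Cl 2.00, O 2.00 → C3H4Cl2O2
Empirical-formula mass = 142.96 g/mol
n = 145.1 / 142.96 = 1.01 ≈ 1
Molecular formula = empirical formula = C3H4Cl2O2

C3H4Cl2O2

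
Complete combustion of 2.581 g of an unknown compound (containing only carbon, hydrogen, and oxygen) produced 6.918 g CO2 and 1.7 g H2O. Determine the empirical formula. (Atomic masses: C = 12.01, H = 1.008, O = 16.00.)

C5H6O

mol C = 6.918 / 44.01 = 0.1572; mass C = 0.1572 × 12.01 = 1.888 g
mol H = 2 × (1.7 / 18.02) = 0.1887; mass H = 0.1887 × 1.008 = 0.1902 g
mass O = 2.581 − (2.078) = 0.5029 g → mol O = 0.03143
Divide by the smallest (0.03143 mol O): C 5.001, H 6.002, O 1.000
≈ 5:6:1 → C5H6O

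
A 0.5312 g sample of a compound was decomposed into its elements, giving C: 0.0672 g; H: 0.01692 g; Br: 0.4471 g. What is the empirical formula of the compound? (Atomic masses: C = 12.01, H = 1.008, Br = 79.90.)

Moles — C: 0.0672 / 12.01 = 0.005595 mol; H: 0.01692 / 1.008 = 0.01679 mol; Br: 0.4471 / 79.90 = 0.005596 mol
Divide by the smallest (0.005595 mol C): C 1.000, H 3.000, Br 1.000
≈ 1:3:1 → CH3Br

CH3Br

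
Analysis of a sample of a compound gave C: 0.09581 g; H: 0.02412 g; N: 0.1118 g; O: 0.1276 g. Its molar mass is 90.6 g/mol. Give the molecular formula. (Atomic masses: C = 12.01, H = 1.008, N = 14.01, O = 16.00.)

C: 0.09581 g ÷ 12.01 g/mol = 0.007978 mol
H: 0.02412 g ÷ 1.008 g/mol = 0.02393 mol
N: 0.1118 g ÷ 14.01 g/mol = 0.00798 mol
O: 0.1276 g ÷ 16.00 g/mol = 0.007975 mol
Smallest is O at 0.007975 mol; normalising gives C 1.000, H 3.000, N 1.001, O 1.000
→ CH3NO
Empirical-formula mass = 45.04 g/mol
n = 90.6 / 45.04 = 2.01 ≈ 2
Molecular formula = (CH3NO)×2 = C2H6N2O2

C2H6N2O2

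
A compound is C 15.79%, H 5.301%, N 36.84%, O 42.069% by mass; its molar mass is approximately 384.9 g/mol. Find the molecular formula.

Assume 100 g: 15.79 g C, 5.301 g H, 36.84 g N, 42.069 g O.
Moles — C: 15.79 / 12.01 = 1.315 mol; H: 5.301 / 1.008 = 5.259 mol; N: 36.84 / 14.01 = 2.63 mol; O: 42.069 / 16.00 = 2.629 mol
Ratios (÷ 1.315): C 1.000, H 4.000, N 2.000, O 2.000
≈ 1:4:2:2 → CH4N2O2
Empirical-formula mass = 76.06 g/mol
n = 384.9 / 76.06 = 5.06 ≈ 5
Molecular formula = (CH4N2O2)×5 = C5H20N10O10

C5H20N10O10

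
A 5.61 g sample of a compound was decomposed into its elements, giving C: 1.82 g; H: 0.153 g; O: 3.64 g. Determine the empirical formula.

C: 1.82 g ÷ 12.01 g/mol = 0.1515 mol
H: 0.153 g ÷ 1.008 g/mol = 0.1518 mol
O: 3.64 g ÷ 16.00 g/mol = 0.2275 mol
Smallest is C at 0.1515 mol; normalising gives C 1.000, H 1.002, O 1.501
Multiply by 2: C 2.00, H 2.00, O 3.00 → C2H2O3

C2H2O3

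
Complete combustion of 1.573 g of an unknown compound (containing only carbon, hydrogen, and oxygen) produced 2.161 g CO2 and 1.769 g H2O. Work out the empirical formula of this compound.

CH4O

mol C = 2.161 / 44.01 = 0.04910; mass C = 0.04910 × 12.01 = 0.5897 g
mol H = 2 × (1.769 / 18.02) = 0.1963; mass H = 0.1963 × 1.008 = 0.1979 g
mass O = 1.573 − (0.7876) = 0.7854 g → mol O = 0.04909
Smallest is O at 0.04909 mol; normalising gives C 1.000, H 4.000, O 1.000
Ratio ≈ 1:4:1, so the empirical formula is CH4O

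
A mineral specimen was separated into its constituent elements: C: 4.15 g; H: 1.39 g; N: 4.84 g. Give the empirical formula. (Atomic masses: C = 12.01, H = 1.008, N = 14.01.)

CH4N

C: 4.15 g ÷ 12.01 g/mol = 0.3455 mol
H: 1.39 g ÷ 1.008 g/mol = 1.379 mol
N: 4.84 g ÷ 14.01 g/mol = 0.3455 mol
Ratios (÷ 0.3455): C 1.000, H 3.992, N 1.000
→ CH4N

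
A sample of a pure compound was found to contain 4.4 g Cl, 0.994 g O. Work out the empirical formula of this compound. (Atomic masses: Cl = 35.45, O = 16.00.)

Moles — Cl: 4.4 / 35.45 = 0.1241 mol; O: 0.994 / 16.00 = 0.06212 mol
Ratios (÷ 0.06212): Cl 1.998, O 1.000
→ Cl2O

Cl2O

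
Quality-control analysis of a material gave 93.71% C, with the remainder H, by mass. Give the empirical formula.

C5H4

Assume 100 g: 93.71 g C, 6.29 g H.
n(C) = 93.71/12.01 = 7.803, n(H) = 6.29/1.008 = 6.24
Smallest is H at 6.24 mol; normalising gives C 1.250, H 1.000
Scaling by 4: C 5.00, H 4.00 → C5H4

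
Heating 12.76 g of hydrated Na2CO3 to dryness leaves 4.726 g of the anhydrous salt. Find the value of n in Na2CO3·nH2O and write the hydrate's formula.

Na2CO3·10H2O

Mass of water lost = 12.76 − 4.726 = 8.034 g → 8.034 / 18.02 = 0.4458 mol H2O
Molar mass of Na2CO3 = 105.99 g/mol → mol Na2CO3 = 4.726 / 105.99 = 0.04459
n = 0.4458 / 0.04459 = 10.00 ≈ 10 → Na2CO3·10H2O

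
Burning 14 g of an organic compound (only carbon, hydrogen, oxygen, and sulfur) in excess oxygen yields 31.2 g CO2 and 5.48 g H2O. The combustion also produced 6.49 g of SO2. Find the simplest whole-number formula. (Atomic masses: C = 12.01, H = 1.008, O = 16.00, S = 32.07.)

mol C = 31.2 / 44.01 = 0.7089; mass C = 0.7089 × 12.01 = 8.514 g
mol H = 2 × (5.48 / 18.02) = 0.6082; mass H = 0.6082 × 1.008 = 0.6131 g
mol S = 6.49 / 64.07 = 0.1013; mass S = 3.249 g
mass O = 14 − (12.38) = 1.624 g → mol O = 0.1015
Divide by the smallest (0.1013 mol S): C 6.999, H 6.004, O 1.002, S 1.000
≈ 7:6:1:1 → C7H6OS

C7H6OS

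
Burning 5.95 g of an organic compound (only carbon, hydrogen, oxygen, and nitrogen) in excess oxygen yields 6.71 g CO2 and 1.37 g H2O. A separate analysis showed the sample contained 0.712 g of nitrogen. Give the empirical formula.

C3H3NO4

mol C = 6.71 / 44.01 = 0.1525; mass C = 0.1525 × 12.01 = 1.831 g
mol H = 2 × (1.37 / 18.02) = 0.1521; mass H = 0.1521 × 1.008 = 0.1533 g
mol N = 0.712 / 14.01 = 0.05082
mass O = 5.95 − (2.696) = 3.254 g → mol O = 0.2034
Ratios (÷ 0.05082): C 3.000, H 2.992, N 1.000, O 4.001
→ C3H3NO4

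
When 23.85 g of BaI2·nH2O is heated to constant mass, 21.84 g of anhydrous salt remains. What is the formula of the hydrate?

BaI2·2H2O

Mass of water lost = 23.85 − 21.84 = 2.01 g → 2.01 / 18.02 = 0.1115 mol H2O
Molar mass of BaI2 = 391.13 g/mol → mol BaI2 = 21.84 / 391.13 = 0.05584
n = 0.1115 / 0.05584 = 2.00 ≈ 2 → BaI2·2H2O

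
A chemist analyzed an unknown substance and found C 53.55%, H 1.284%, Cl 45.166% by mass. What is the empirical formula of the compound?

C7H2Cl2

Assume 100 g: 53.55 g C, 1.284 g H, 45.166 g Cl.
Moles — C: 53.55 / 12.01 = 4.459 mol; H: 1.284 / 1.008 = 1.274 mol; Cl: 45.166 / 35.45 = 1.274 mol
Divide by the smallest (1.274 mol H): C 3.500, H 1.000, Cl 1.000
×2: C 7.00, H 2.00, Cl 2.00 → C7H2Cl2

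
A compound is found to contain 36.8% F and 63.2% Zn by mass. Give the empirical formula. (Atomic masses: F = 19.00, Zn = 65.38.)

Assume 100 g: 36.8 g F, 63.2 g Zn.
F: 36.8 g ÷ 19.00 g/mol = 1.937 mol
Zn: 63.2 g ÷ 65.38 g/mol = 0.9667 mol
Divide by the smallest (0.9667 mol Zn): F 2.004, Zn 1.000
→ F2Zn

F2Zn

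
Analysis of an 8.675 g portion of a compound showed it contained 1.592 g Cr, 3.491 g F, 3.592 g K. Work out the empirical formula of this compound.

CrF6K3

n(Cr) = 1.592/52.00 = 0.03062, n(F) = 3.491/19.00 = 0.1837, n(K) = 3.592/39.10 = 0.09187
Divide by the smallest (0.03062 mol Cr): Cr 1.000, F 6.001, K 3.001
≈ 1:6:3 → CrF6K3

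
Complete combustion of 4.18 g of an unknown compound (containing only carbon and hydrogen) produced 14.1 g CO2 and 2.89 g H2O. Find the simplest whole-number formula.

mol C = 14.1 / 44.01 = 0.3204; mass C = 0.3204 × 12.01 = 3.848 g
mol H = 2 × (2.89 / 18.02) = 0.3208; mass H = 0.3208 × 1.008 = 0.3233 g
Divide by the smallest (0.3204 mol C): C 1.000, H 1.001
≈ 1:1 → CH

CH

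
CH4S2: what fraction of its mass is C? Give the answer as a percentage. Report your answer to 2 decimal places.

Molar mass = 1(12.01) + 4(1.008) + 2(32.07) = 80.182 g/mol
Mass of C per mole = 1 × 12.01 = 12.010 g
% C = 12.010 / 80.182 × 100 = 14.98%

14.98%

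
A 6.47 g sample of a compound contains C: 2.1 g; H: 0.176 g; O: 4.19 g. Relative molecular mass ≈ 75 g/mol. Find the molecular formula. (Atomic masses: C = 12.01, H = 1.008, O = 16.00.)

C2H2O3

Moles — C: 2.1 / 12.01 = 0.1749 mol; H: 0.176 / 1.008 = 0.1746 mol; O: 4.19 / 16.00 = 0.2619 mol
Smallest is H at 0.1746 mol; normalising gives C 1.001, H 1.000, O 1.500
Scaling by 2: C 2.00, H 2.00, O 3.00 → C2H2O3
Empirical-formula mass = 74.04 g/mol
n = 75 / 74.04 = 1.01 ≈ 1
Molecular formula = empirical formula = C2H2O3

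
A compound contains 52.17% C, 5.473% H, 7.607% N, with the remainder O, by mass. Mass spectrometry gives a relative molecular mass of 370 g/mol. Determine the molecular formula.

Assume 100 g: 52.17 g C, 5.473 g H, 7.607 g N, 34.75 g O.
Moles — C: 52.17 / 12.01 = 4.344 mol; H: 5.473 / 1.008 = 5.43 mol; N: 7.607 / 14.01 = 0.543 mol; O: 34.75 / 16.00 = 2.172 mol
Ratios (÷ 0.543): C 8.000, H 10.000, N 1.000, O 4.000
Ratio ≈ 8:10:1:4, so the empirical formula is C8H10NO4
Empirical-formula mass = 184.17 g/mol
n = 370 / 184.17 = 2.01 ≈ 2
Molecular formula = (C8H10NO4)×2 = C16H20N2O8

C16H20N2O8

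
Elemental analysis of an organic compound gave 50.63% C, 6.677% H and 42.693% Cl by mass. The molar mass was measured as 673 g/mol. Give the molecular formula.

Assume 100 g: 50.63 g C, 6.677 g H, 42.693 g Cl.
C: 50.63 g ÷ 12.01 g/mol = 4.216 mol
H: 6.677 g ÷ 1.008 g/mol = 6.624 mol
Cl: 42.693 g ÷ 35.45 g/mol = 1.204 mol
Smallest is Cl at 1.204 mol; normalising gives C 3.500, H 5.500, Cl 1.000
×2: C 7.00, H 11.00, Cl 2.00 → C7H11Cl2
Empirical-formula mass = 166.06 g/mol
n = 673 / 166.06 = 4.05 ≈ 4
Molecular formula = (C7H11Cl2)×4 = C28H44Cl8

C28H44Cl8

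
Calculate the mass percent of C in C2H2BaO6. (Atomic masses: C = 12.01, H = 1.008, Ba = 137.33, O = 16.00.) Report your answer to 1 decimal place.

9.3%

Molar mass = 2(12.01) + 2(1.008) + 1(137.33) + 6(16.00) = 259.366 g/mol
Mass of C per mole = 2 × 12.01 = 24.020 g
% C = 24.020 / 259.366 × 100 = 9.3%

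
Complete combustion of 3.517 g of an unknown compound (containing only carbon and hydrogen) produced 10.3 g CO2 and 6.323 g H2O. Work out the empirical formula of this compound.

mol C = 10.3 / 44.01 = 0.2340; mass C = 0.2340 × 12.01 = 2.811 g
mol H = 2 × (6.323 / 18.02) = 0.7018; mass H = 0.7018 × 1.008 = 0.7074 g
Divide by the smallest (0.234 mol C): C 1.000, H 2.999
≈ 1:3 → CH3

CH3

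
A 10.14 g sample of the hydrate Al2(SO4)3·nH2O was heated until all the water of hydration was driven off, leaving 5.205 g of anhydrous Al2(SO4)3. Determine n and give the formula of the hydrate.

Mass of water lost = 10.14 − 5.205 = 4.935 g → 4.935 / 18.02 = 0.2739 mol H2O
Molar mass of Al2(SO4)3 = 342.17 g/mol → mol Al2(SO4)3 = 5.205 / 342.17 = 0.01521
n = 0.2739 / 0.01521 = 18.00 ≈ 18 → Al2(SO4)3·18H2O

Al2(SO4)3·18H2O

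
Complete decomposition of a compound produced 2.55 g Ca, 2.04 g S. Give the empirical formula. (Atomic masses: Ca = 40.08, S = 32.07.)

CaS

Moles — Ca: 2.55 / 40.08 = 0.06362 mol; S: 2.04 / 32.07 = 0.06361 mol
Smallest is S at 0.06361 mol; normalising gives Ca 1.000, S 1.000
≈ 1:1 → CaS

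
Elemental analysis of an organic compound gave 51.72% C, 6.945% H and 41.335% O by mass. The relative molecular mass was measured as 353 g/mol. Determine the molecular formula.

C15H24O9

Assume 100 g: 51.72 g C, 6.945 g H, 41.335 g O.
C: 51.72 g ÷ 12.01 g/mol = 4.306 mol
H: 6.945 g ÷ 1.008 g/mol = 6.89 mol
O: 41.335 g ÷ 16.00 g/mol = 2.583 mol
Divide by the smallest (2.583 mol O): C 1.667, H 2.667, O 1.000
×3: C 5.00, H 8.00, O 3.00 → C5H8O3
Empirical-formula mass = 116.11 g/mol
n = 353 / 116.11 = 3.04 ≈ 3
Molecular formula = (C5H8O3)×3 = C15H24O9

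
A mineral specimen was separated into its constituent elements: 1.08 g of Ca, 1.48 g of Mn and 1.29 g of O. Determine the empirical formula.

CaMnO3

Ca: 1.08 g ÷ 40.08 g/mol = 0.02695 mol
Mn: 1.48 g ÷ 54.94 g/mol = 0.02694 mol
O: 1.29 g ÷ 16.00 g/mol = 0.08063 mol
Divide by the smallest (0.02694 mol Mn): Ca 1.000, Mn 1.000, O 2.993
→ CaMnO3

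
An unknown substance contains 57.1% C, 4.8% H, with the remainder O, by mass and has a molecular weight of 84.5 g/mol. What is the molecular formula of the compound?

C4H4O2

Assume 100 g: 57.1 g C, 4.8 g H, 38.1 g O.
n(C) = 57.1/12.01 = 4.754, n(H) = 4.8/1.008 = 4.762, n(O) = 38.1/16.00 = 2.381
Smallest is O at 2.381 mol; normalising gives C 1.997, H 2.000, O 1.000
Ratio ≈ 2:2:1, so the empirical formula is C2H2O
Empirical-formula mass = 42.04 g/mol
n = 84.5 / 42.04 = 2.01 ≈ 2
Molecular formula = (C2H2O)×2 = C4H4O2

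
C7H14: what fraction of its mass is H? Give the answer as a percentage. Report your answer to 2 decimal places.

Molar mass = 7(12.01) + 14(1.008) = 98.182 g/mol
Mass of H per mole = 14 × 1.008 = 14.112 g
% H = 14.112 / 98.182 × 100 = 14.37%

14.37%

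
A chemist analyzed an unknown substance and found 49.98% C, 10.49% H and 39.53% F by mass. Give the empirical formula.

Assume 100 g: 49.98 g C, 10.49 g H, 39.53 g F.
n(C) = 49.98/12.01 = 4.162, n(H) = 10.49/1.008 = 10.41, n(F) = 39.53/19.00 = 2.081
Ratios (÷ 2.081): C 2.000, H 5.002, F 1.000
Ratio ≈ 2:5:1, so the empirical formula is C2H5F

C2H5F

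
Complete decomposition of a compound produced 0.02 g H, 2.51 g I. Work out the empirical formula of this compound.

HI

n(H) = 0.02/1.008 = 0.01984, n(I) = 2.51/126.90 = 0.01978
Ratios (÷ 0.01978): H 1.003, I 1.000
≈ 1:1 → HI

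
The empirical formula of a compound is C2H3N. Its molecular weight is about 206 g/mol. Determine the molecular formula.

Empirical-formula mass = 41.05 g/mol
n = 206 / 41.05 = 5.02 ≈ 5
Molecular formula = (C2H3N)5 = C10H15N5

C10H15N5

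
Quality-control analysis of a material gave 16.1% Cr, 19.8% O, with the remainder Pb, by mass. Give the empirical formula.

Assume 100 g: 16.1 g Cr, 19.8 g O, 64.1 g Pb.
n(Cr) = 16.1/52.00 = 0.3096, n(O) = 19.8/16.00 = 1.238, n(Pb) = 64.1/207.2 = 0.3094
Ratios (÷ 0.3094): Cr 1.001, O 4.000, Pb 1.000
Ratio ≈ 1:4:1, so the empirical formula is CrO4Pb

CrO4Pb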